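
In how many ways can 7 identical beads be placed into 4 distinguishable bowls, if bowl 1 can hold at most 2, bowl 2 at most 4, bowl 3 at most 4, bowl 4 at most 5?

61

Without the upper bounds there are C(10,3) = 120 ways to split 7 among 4 bowls.
Subtract solutions that violate a single cap (substitute x_i' = x_i − (cap_i+1)): x_1 ≥ 3 gives C(7,3) = 35; x_2 ≥ 5 gives C(5,3) = 10; x_3 ≥ 5 gives C(5,3) = 10; x_4 ≥ 6 gives C(4,3) = 4. Together 59.
No two caps can be exceeded simultaneously, so the pair terms are all 0.
By inclusion–exclusion the count is 120 − 59 + 0 = 61.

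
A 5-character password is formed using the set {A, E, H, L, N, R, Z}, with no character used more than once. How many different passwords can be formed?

2520

Choose and order 5 of the 7 symbols: the first character has 7 options, the next 6, and so on down to 3.
7 × 6 × 5 × 4 × 3 = 2520.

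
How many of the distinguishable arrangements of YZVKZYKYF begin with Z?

With the first slot taken by Z, it remains to arrange the other 8 letters (YVKZYKYF).
Those 8 letters have K appearing twice and Y appearing 3 times, giving (8)!/(3!·2!) = 3360.

3360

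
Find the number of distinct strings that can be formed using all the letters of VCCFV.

30

Letter multiplicities in VCCFV: C×2, F×1, V×2.
The number of distinct arrangements is 5!/(2!·2!) = 120/4 = 30.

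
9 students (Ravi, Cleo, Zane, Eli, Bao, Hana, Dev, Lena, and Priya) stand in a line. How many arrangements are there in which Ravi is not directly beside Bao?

There are 9! = 362880 arrangements in all. If Ravi and Bao are adjacent, merging them into one block gives 2·(8)! = 80640 arrangements.
Complementary counting: 362880 − 80640 = 282240.

282240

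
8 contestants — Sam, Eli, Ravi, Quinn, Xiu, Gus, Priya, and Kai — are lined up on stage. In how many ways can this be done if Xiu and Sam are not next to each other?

30240

Of the 8! = 40320 arrangements, those with Xiu and Sam adjacent number 2 × 7! = 10080 (treat the pair as a block with 2 internal orders).
So 40320 − 10080 = 30240 arrangements keep them apart.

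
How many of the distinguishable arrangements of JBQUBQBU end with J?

With the last slot taken by J, it remains to arrange the other 7 letters (BQUBQBU).
Those 7 letters have B appearing 3 times, Q appearing twice, and U appearing twice, giving (7)!/(3!·2!·2!) = 210.

210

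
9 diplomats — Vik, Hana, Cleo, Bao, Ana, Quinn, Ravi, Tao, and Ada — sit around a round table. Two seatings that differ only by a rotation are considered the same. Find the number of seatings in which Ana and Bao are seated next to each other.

10080

Glue Ana and Bao into a block (2 internal orders). Seating 8 units around a circle gives (7)! arrangements.
So 2 × (7)! = 2 × 5040 = 10080.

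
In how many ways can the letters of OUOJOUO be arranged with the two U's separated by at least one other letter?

75

There are 7!/(4!·2!) = 105 arrangements of OUOJOUO in total.
If the two U's are adjacent, glue them into one block, leaving 6 items to arrange: (6)!/(4!) = 30 ways.
Subtracting, 105 − 30 = 75 arrangements keep the U's apart.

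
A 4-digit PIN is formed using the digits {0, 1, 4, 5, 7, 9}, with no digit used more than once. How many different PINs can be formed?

Choose and order 4 of the 6 symbols: the first digit has 6 options, the next 5, then 4, 3.
6 × 5 × 4 × 3 = 360.

360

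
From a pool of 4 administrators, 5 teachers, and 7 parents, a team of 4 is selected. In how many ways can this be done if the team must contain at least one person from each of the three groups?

Total 4-person selections from all 16: C(16,4) = 1820.
Selections missing a whole group: no administrators → C(12,4) = 495; no teachers → C(11,4) = 330; no parents → C(9,4) = 126.
Add back selections omitting two groups (i.e. drawn from a single group): C(4,4) + C(5,4) + C(7,4) = 41.
By inclusion–exclusion: 1820 − 951 + 41 = 910.

910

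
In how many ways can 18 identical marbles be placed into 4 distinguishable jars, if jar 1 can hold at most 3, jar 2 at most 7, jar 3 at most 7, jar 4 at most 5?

34

Ignoring the caps, the number of non-negative solutions to x_1+…+x_4 = 18 is C(21,3) = 1330.
Subtract solutions that violate a single cap (substitute x_i' = x_i − (cap_i+1)): x_1 ≥ 4 gives C(17,3) = 680; x_2 ≥ 8 gives C(13,3) = 286; x_3 ≥ 8 gives C(13,3) = 286; x_4 ≥ 6 gives C(15,3) = 455. Together 1707.
Add back pairs where two caps are both exceeded: 84 + 84 + 165 + 10 + 35 + 35 = 413.
Subtract triples: 0 + 1 + 1 + 0 = 2.
By inclusion–exclusion the count is 1330 − 1707 + 413 − 2 = 34.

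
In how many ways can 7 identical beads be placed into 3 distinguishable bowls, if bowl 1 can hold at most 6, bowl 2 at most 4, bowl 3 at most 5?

26

Without the upper bounds there are C(9,2) = 36 ways to split 7 among 3 bowls.
Subtract solutions that violate a single cap (substitute x_i' = x_i − (cap_i+1)): x_1 ≥ 7 gives C(2,2) = 1; x_2 ≥ 5 gives C(4,2) = 6; x_3 ≥ 6 gives C(3,2) = 3. Together 10.
No two caps can be exceeded simultaneously, so the pair terms are all 0.
By inclusion–exclusion the count is 36 − 10 + 0 = 26.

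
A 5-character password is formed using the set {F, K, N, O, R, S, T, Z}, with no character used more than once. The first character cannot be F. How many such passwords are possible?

The first character has 8−1 = 7 choices (anything except F).
The remaining 4 characters are filled from the other 7 symbols without repetition: 7 × 6 × 5 × 4 = 840.
Total: 7 × 840 = 5880.

5880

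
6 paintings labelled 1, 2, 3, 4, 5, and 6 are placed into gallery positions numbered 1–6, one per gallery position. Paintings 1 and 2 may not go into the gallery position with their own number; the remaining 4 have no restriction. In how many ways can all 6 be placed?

Let Aᵢ (for i ∈ {1, 2}) be the placements that put painting i in its forbidden gallery position. Any j of these fix j positions, leaving (6−j)! ways to fill the rest, and there are C(2,j) ways to pick which j.
By inclusion–exclusion, the number of valid placements is Σ_{j=0}^{2} (−1)^j C(2,j)·(6−j)!.
Computing: 720 − 240 + 24 = 504.

504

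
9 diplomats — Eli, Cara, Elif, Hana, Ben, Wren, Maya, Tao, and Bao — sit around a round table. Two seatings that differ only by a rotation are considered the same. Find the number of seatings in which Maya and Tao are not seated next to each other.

All circular seatings of 9 people number (8)! = 40320.
Seatings with Maya beside Tao: treat them as a block with 2 internal orders, giving 2 × (7)! = 10080.
Subtracting, 40320 − 10080 = 30240.

30240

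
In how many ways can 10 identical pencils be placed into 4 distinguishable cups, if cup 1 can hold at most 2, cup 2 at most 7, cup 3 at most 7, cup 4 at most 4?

Ignoring the caps, the number of non-negative solutions to x_1+…+x_4 = 10 is C(13,3) = 286.
Subtract solutions that violate a single cap (substitute x_i' = x_i − (cap_i+1)): x_1 ≥ 3 gives C(10,3) = 120; x_2 ≥ 8 gives C(5,3) = 10; x_3 ≥ 8 gives C(5,3) = 10; x_4 ≥ 5 gives C(8,3) = 56. Together 196.
Add back pairs where two caps are both exceeded: 0 + 0 + 10 + 0 + 0 + 0 = 10.
By inclusion–exclusion the count is 286 − 196 + 10 = 100.

100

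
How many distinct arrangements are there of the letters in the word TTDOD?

TTDOD has 5 letters with D appearing twice and T appearing twice.
The number of distinct arrangements is 5!/(2!·2!) = 120/4 = 30.

30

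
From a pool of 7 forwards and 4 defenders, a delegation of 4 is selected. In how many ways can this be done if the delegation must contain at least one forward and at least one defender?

294

Unrestricted: C(11,4) = 330 ways to pick any 4 of the 11.
Subtract selections that omit an entire group: no forwards → C(4,4) = 1; no defenders → C(7,4) = 35.
Both groups omitted at once is impossible, so 330 − 36 = 294.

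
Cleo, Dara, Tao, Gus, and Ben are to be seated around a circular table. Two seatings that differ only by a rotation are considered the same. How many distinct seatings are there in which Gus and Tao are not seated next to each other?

Without the restriction there are (4)! = 24 seatings.
Seatings with Gus beside Tao: treat them as a block with 2 internal orders, giving 2 × (3)! = 12.
Subtracting, 24 − 12 = 12.

12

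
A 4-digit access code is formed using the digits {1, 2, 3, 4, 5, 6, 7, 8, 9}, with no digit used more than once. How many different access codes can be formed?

3024

With no repetition, fill the 4 digits in order: 9 choices, then 8, down to 6.
9 × 8 × 7 × 6 = 3024.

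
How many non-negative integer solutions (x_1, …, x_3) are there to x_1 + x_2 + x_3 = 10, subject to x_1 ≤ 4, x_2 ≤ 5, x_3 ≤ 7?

Ignoring the caps, the number of non-negative solutions to x_1+…+x_3 = 10 is C(12,2) = 66.
Subtract solutions that violate a single cap (substitute x_i' = x_i − (cap_i+1)): x_1 ≥ 5 gives C(7,2) = 21; x_2 ≥ 6 gives C(6,2) = 15; x_3 ≥ 8 gives C(4,2) = 6. Together 42.
No two caps can be exceeded simultaneously, so the pair terms are all 0.
By inclusion–exclusion the count is 66 − 42 + 0 = 24.

24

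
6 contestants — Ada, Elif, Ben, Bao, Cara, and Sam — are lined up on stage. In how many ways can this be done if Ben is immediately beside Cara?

Glue Ben and Cara into one block (2 internal orders), leaving 5 units to arrange in a row.
So the count is 2·(5)! = 240.

240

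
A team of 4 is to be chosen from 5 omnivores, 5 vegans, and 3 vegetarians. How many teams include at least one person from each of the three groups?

Unrestricted: C(13,4) = 715 ways to pick any 4 of the 13.
Subtract selections that omit an entire group: no omnivores → C(8,4) = 70; no vegans → C(8,4) = 70; no vegetarians → C(10,4) = 210.
Add back selections omitting two groups (i.e. drawn from a single group): C(5,4) + C(5,4) + C(3,4) = 10.
By inclusion–exclusion: 715 − 350 + 10 = 375.

375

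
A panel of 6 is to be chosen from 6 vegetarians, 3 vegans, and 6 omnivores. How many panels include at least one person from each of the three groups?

Total 6-person selections from all 15: C(15,6) = 5005.
Subtract selections that omit an entire group: no vegetarians → C(9,6) = 84; no vegans → C(12,6) = 924; no omnivores → C(9,6) = 84.
Add back selections omitting two groups (i.e. drawn from a single group): C(6,6) + C(3,6) + C(6,6) = 2.
By inclusion–exclusion: 5005 − 1092 + 2 = 3915.

3915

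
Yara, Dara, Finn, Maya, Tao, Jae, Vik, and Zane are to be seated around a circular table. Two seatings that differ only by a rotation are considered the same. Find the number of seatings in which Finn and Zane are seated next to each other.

Glue Finn and Zane into a block (2 internal orders). Seating 7 units around a circle gives (6)! arrangements.
So 2 × (6)! = 2 × 720 = 1440.

1440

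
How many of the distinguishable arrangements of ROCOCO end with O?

30

Fix O in the last position and arrange the remaining 5 letters.
Those 5 letters have C appearing twice and O appearing twice, giving (5)!/(2!·2!) = 30.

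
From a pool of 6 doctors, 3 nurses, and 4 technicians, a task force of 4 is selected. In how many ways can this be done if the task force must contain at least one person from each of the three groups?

360

Total 4-person selections from all 13: C(13,4) = 715.
Selections missing a whole group: no doctors → C(7,4) = 35; no nurses → C(10,4) = 210; no technicians → C(9,4) = 126.
Add back selections omitting two groups (i.e. drawn from a single group): C(6,4) + C(3,4) + C(4,4) = 16.
By inclusion–exclusion: 715 − 371 + 16 = 360.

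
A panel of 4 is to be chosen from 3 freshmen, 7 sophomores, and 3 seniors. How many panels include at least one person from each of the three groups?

315

Total 4-person selections from all 13: C(13,4) = 715.
Subtract selections that omit an entire group: no freshmen → C(10,4) = 210; no sophomores → C(6,4) = 15; no seniors → C(10,4) = 210.
Add back selections omitting two groups (i.e. drawn from a single group): C(3,4) + C(7,4) + C(3,4) = 35.
By inclusion–exclusion: 715 − 435 + 35 = 315.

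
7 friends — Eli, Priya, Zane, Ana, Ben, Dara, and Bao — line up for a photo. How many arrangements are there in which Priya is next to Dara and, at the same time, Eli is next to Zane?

480

Treat {Priya,Dara} as one block (2 orders) and {Eli,Zane} as another (2 orders).
That leaves 5 units to arrange: 2 × 2 × 5! = 4 × 120 = 480.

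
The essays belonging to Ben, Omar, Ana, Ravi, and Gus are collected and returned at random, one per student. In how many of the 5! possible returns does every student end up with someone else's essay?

This is the derangement count D_5: permutations of 5 items with no fixed point.
By inclusion–exclusion this is Σ_{j=0}^{5} (−1)^j C(5,j)·(5−j)!.
Computing: 120 − 120 + 60 − 20 + 5 − 1 = 44.

44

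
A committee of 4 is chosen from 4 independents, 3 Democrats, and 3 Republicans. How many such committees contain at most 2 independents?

185

Split by how many independents are chosen (0 through 2).
Sum: C(4,0)·C(6,4) + C(4,1)·C(6,3) + C(4,2)·C(6,2) = 15 + 80 + 90 = 185.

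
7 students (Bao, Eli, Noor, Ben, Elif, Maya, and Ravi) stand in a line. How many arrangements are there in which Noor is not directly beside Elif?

Of the 7! = 5040 arrangements, those with Noor and Elif adjacent number 2 × 6! = 1440 (treat the pair as a block with 2 internal orders).
So 5040 − 1440 = 3600 arrangements keep them apart.

3600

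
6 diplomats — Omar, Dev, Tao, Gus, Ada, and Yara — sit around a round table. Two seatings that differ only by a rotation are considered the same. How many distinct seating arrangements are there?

120

Fix one person's seat to break rotational symmetry; the remaining 5 people can be arranged in (5)! = 120 ways.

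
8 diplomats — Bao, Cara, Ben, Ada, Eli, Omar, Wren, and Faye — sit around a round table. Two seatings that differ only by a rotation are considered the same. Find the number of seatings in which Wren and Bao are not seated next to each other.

3600

Without the restriction there are (7)! = 5040 seatings.
Those with Wren next to Bao: fuse the pair into one unit and seat 7 units around a circle — 2·(6)! = 1440.
Subtracting, 5040 − 1440 = 3600.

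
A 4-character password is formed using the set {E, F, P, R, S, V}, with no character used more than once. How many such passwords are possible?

This is a permutation of 4 out of 6: P(6,4) = 6!/2!.
6 × 5 × 4 × 3 = 360.

360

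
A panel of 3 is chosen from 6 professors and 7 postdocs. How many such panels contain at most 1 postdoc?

125

Split by how many postdocs are chosen (0 through 1).
Sum: C(7,0)·C(6,3) + C(7,1)·C(6,2) = 20 + 105 = 125.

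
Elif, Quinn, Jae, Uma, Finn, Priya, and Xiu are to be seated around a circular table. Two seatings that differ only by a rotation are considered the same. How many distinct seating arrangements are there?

Seat Elif anywhere (absorbing the rotational symmetry), then permute the other 6: (6)! = 720.

720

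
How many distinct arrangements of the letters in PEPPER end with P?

30

With the last slot taken by P, it remains to arrange the other 5 letters (EPPER).
Those 5 letters have E appearing twice and P appearing twice, giving (5)!/(2!·2!) = 30.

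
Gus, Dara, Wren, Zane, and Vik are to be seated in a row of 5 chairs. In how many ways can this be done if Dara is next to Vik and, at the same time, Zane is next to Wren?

Treat {Dara,Vik} as one block (2 orders) and {Zane,Wren} as another (2 orders).
That leaves 3 units to arrange: 2 × 2 × 3! = 4 × 6 = 24.

24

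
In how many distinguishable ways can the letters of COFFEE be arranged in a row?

COFFEE has 6 letters with E appearing twice and F appearing twice.
The number of distinct arrangements is 6!/(2!·2!) = 720/4 = 180.

180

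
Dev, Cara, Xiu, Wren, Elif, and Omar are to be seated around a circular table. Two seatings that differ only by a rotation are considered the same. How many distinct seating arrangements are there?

120

Seat Dev anywhere (absorbing the rotational symmetry), then permute the other 5: (5)! = 120.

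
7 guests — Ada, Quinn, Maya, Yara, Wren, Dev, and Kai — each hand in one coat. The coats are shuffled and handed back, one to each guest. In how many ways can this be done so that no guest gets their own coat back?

Count assignments avoiding every fixed point. For any j of the 7 guests fixed to their own coat, the other 7−j can be arranged in (7−j)! ways.
By inclusion–exclusion this is Σ_{j=0}^{7} (−1)^j C(7,j)·(7−j)!.
Computing: 5040 − 5040 + 2520 − 840 + 210 − 42 + 7 − 1 = 1854.

1854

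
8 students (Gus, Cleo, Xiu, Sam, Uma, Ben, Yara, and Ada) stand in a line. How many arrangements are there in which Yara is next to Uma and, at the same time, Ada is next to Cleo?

Treat {Yara,Uma} as one block (2 orders) and {Ada,Cleo} as another (2 orders).
That leaves 6 units to arrange: 2 × 2 × 6! = 4 × 720 = 2880.

2880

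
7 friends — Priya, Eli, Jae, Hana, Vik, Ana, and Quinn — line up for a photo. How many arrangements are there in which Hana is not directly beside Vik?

There are 7! = 5040 arrangements in all. If Hana and Vik are adjacent, merging them into one block gives 2·(6)! = 1440 arrangements.
Complementary counting: 5040 − 1440 = 3600.

3600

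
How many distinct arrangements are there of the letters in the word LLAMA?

30

LLAMA has 5 letters with A appearing twice and L appearing twice.
So there are 5! / (2!·2!) = 30 distinguishable arrangements.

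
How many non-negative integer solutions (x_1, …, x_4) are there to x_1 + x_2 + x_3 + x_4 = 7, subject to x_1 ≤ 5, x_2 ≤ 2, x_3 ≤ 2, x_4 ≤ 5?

By stars and bars, unrestricted non-negative solutions to x_1+…+x_4 = 7 number C(7+3,3) = 120.
Subtract solutions that violate a single cap (substitute x_i' = x_i − (cap_i+1)): x_1 ≥ 6 gives C(4,3) = 4; x_2 ≥ 3 gives C(7,3) = 35; x_3 ≥ 3 gives C(7,3) = 35; x_4 ≥ 6 gives C(4,3) = 4. Together 78.
Add back pairs where two caps are both exceeded: 0 + 0 + 0 + 4 + 0 + 0 = 4.
By inclusion–exclusion the count is 120 − 78 + 4 = 46.

46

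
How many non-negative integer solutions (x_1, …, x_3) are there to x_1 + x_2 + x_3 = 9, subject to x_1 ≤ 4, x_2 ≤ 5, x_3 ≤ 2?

6

By stars and bars, unrestricted non-negative solutions to x_1+…+x_3 = 9 number C(9+2,2) = 55.
Subtract solutions that violate a single cap (substitute x_i' = x_i − (cap_i+1)): x_1 ≥ 5 gives C(6,2) = 15; x_2 ≥ 6 gives C(5,2) = 10; x_3 ≥ 3 gives C(8,2) = 28. Together 53.
Add back pairs where two caps are both exceeded: 0 + 3 + 1 = 4.
By inclusion–exclusion the count is 55 − 53 + 4 = 6.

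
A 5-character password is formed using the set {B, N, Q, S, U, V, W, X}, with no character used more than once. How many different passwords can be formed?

6720

With no repetition, fill the 5 characters in order: 8 choices, then 7, down to 4.
That product is 8 × 7 × 6 × 5 × 4 = 6720.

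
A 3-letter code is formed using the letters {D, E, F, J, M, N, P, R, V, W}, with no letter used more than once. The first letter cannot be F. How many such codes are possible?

648

The first letter has 10−1 = 9 choices (anything except F).
The remaining 2 letters are filled from the other 9 symbols without repetition: 9 × 8 = 72.
Total: 9 × 72 = 648.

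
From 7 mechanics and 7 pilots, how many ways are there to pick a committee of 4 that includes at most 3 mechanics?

Split by how many mechanics are chosen (0 through 3).
Sum: C(7,0)·C(7,4) + C(7,1)·C(7,3) + C(7,2)·C(7,2) + C(7,3)·C(7,1) = 35 + 245 + 441 + 245 = 966.

966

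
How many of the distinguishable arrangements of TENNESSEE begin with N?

840

With the first slot taken by N, it remains to arrange the other 8 letters (TENESSEE).
Those 8 letters have E appearing 4 times and S appearing twice, giving (8)!/(4!·2!) = 840.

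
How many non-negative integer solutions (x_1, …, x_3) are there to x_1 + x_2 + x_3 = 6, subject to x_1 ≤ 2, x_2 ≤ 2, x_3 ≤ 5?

8

By stars and bars, unrestricted non-negative solutions to x_1+…+x_3 = 6 number C(6+2,2) = 28.
Subtract solutions that violate a single cap (substitute x_i' = x_i − (cap_i+1)): x_1 ≥ 3 gives C(5,2) = 10; x_2 ≥ 3 gives C(5,2) = 10; x_3 ≥ 6 gives C(2,2) = 1. Together 21.
Add back pairs where two caps are both exceeded: 1 + 0 + 0 = 1.
By inclusion–exclusion the count is 28 − 21 + 1 = 8.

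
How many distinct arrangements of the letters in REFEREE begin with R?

30

With the first slot taken by R, it remains to arrange the other 6 letters (EFEREE).
Those 6 letters have E appearing 4 times, giving (6)!/(4!) = 30.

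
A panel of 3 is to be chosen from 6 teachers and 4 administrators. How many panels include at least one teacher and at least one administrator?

Total 3-person selections from all 10: C(10,3) = 120.
Subtract selections that omit an entire group: no teachers → C(4,3) = 4; no administrators → C(6,3) = 20.
Both groups omitted at once is impossible, so 120 − 24 = 96.

96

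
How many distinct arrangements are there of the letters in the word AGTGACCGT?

7560

Letter multiplicities in AGTGACCGT: A×2, C×2, G×3, T×2.
So there are 9! / (3!·2!·2!·2!) = 7560 distinguishable arrangements.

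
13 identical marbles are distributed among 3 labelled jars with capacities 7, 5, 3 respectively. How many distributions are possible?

6

Without the upper bounds there are C(15,2) = 105 ways to split 13 among 3 jars.
Subtract solutions that violate a single cap (substitute x_i' = x_i − (cap_i+1)): x_1 ≥ 8 gives C(7,2) = 21; x_2 ≥ 6 gives C(9,2) = 36; x_3 ≥ 4 gives C(11,2) = 55. Together 112.
Add back pairs where two caps are both exceeded: 0 + 3 + 10 = 13.
By inclusion–exclusion the count is 105 − 112 + 13 = 6.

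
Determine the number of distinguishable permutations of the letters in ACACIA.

60

ACACIA has 6 letters with A appearing 3 times and C appearing twice.
Dividing 6! = 720 by 3!·2! = 12 for the repeated letters gives 60.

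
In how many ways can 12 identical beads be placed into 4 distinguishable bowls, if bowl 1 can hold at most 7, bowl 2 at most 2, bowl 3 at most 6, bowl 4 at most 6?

Without the upper bounds there are C(15,3) = 455 ways to split 12 among 4 bowls.
Subtract solutions that violate a single cap (substitute x_i' = x_i − (cap_i+1)): x_1 ≥ 8 gives C(7,3) = 35; x_2 ≥ 3 gives C(12,3) = 220; x_3 ≥ 7 gives C(8,3) = 56; x_4 ≥ 7 gives C(8,3) = 56. Together 367.
Add back pairs where two caps are both exceeded: 4 + 0 + 0 + 10 + 10 + 0 = 24.
By inclusion–exclusion the count is 455 − 367 + 24 = 112.

112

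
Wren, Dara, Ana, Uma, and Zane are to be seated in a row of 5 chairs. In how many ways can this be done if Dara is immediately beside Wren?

48

Glue Dara and Wren into one block (2 internal orders), leaving 4 units to arrange in a row.
So the count is 2·(4)! = 48.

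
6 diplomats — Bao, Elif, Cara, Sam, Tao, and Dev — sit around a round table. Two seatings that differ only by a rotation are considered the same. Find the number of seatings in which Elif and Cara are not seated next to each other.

72

All circular seatings of 6 people number (5)! = 120.
Those with Elif next to Cara: fuse the pair into one unit and seat 5 units around a circle — 2·(4)! = 48.
Subtracting, 120 − 48 = 72.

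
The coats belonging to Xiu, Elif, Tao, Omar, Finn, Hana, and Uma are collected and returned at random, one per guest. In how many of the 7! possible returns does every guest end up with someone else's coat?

1854

Count assignments avoiding every fixed point. For any j of the 7 guests fixed to their own coat, the other 7−j can be arranged in (7−j)! ways.
By inclusion–exclusion this is Σ_{j=0}^{7} (−1)^j C(7,j)·(7−j)!.
Computing: 5040 − 5040 + 2520 − 840 + 210 − 42 + 7 − 1 = 1854.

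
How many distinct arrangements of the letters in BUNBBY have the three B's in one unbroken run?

Treat the 3 copies of B as a single block. The multiset to arrange is then {BBB, N, U, Y}, 4 items in all.
All 4 items are distinct, so there are (4)! = 24 arrangements.

24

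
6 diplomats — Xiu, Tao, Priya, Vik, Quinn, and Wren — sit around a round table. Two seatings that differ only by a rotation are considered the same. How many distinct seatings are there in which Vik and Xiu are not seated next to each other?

Without the restriction there are (5)! = 120 seatings.
Those with Vik next to Xiu: fuse the pair into one unit and seat 5 units around a circle — 2·(4)! = 48.
Subtracting, 120 − 48 = 72.

72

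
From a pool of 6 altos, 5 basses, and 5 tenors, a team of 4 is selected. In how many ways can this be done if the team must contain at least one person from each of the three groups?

975

With no constraint there are C(16,4) = 1820 possible selections.
Selections missing a whole group: no altos → C(10,4) = 210; no basses → C(11,4) = 330; no tenors → C(11,4) = 330.
Add back selections omitting two groups (i.e. drawn from a single group): C(6,4) + C(5,4) + C(5,4) = 25.
By inclusion–exclusion: 1820 − 870 + 25 = 975.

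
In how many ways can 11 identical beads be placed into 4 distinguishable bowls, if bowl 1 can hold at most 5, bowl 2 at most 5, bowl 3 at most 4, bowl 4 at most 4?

92

Without the upper bounds there are C(14,3) = 364 ways to split 11 among 4 bowls.
Subtract solutions that violate a single cap (substitute x_i' = x_i − (cap_i+1)): x_1 ≥ 6 gives C(8,3) = 56; x_2 ≥ 6 gives C(8,3) = 56; x_3 ≥ 5 gives C(9,3) = 84; x_4 ≥ 5 gives C(9,3) = 84. Together 280.
Add back pairs where two caps are both exceeded: 0 + 1 + 1 + 1 + 1 + 4 = 8.
By inclusion–exclusion the count is 364 − 280 + 8 = 92.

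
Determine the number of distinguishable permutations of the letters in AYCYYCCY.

280

The 8 letters of AYCYYCCY have repeats: C appearing 3 times and Y appearing 4 times.
So there are 8! / (4!·3!) = 280 distinguishable arrangements.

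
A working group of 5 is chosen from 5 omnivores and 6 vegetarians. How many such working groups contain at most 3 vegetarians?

381

Split by how many vegetarians are chosen (0 through 3).
Sum: C(6,0)·C(5,5) + C(6,1)·C(5,4) + C(6,2)·C(5,3) + C(6,3)·C(5,2) = 1 + 30 + 150 + 200 = 381.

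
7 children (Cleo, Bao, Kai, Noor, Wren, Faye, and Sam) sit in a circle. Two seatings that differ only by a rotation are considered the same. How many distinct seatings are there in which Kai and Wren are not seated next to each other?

480

Without the restriction there are (6)! = 720 seatings.
Seatings with Kai beside Wren: treat them as a block with 2 internal orders, giving 2 × (5)! = 240.
Subtracting, 720 − 240 = 480.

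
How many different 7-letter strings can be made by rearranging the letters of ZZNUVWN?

Letter multiplicities in ZZNUVWN: N×2, U×1, V×1, W×1, Z×2.
So there are 7! / (2!·2!) = 1260 distinguishable arrangements.

1260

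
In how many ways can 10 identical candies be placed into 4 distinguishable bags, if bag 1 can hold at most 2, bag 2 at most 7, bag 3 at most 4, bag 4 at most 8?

Without the upper bounds there are C(13,3) = 286 ways to split 10 among 4 bags.
Subtract solutions that violate a single cap (substitute x_i' = x_i − (cap_i+1)): x_1 ≥ 3 gives C(10,3) = 120; x_2 ≥ 8 gives C(5,3) = 10; x_3 ≥ 5 gives C(8,3) = 56; x_4 ≥ 9 gives C(4,3) = 4. Together 190.
Add back pairs where two caps are both exceeded: 0 + 10 + 0 + 0 + 0 + 0 = 10.
By inclusion–exclusion the count is 286 − 190 + 10 = 106.

106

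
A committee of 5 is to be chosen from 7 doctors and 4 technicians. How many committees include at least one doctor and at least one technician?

441

With no constraint there are C(11,5) = 462 possible selections.
Subtract selections that omit an entire group: no doctors → C(4,5) = 0; no technicians → C(7,5) = 21.
Both groups omitted at once is impossible, so 462 − 21 = 441.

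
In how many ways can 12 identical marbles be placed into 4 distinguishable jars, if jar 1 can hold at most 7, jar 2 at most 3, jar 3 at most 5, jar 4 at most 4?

86

By stars and bars, unrestricted non-negative solutions to x_1+…+x_4 = 12 number C(12+3,3) = 455.
Subtract solutions that violate a single cap (substitute x_i' = x_i − (cap_i+1)): x_1 ≥ 8 gives C(7,3) = 35; x_2 ≥ 4 gives C(11,3) = 165; x_3 ≥ 6 gives C(9,3) = 84; x_4 ≥ 5 gives C(10,3) = 120. Together 404.
Add back pairs where two caps are both exceeded: 1 + 0 + 0 + 10 + 20 + 4 = 35.
By inclusion–exclusion the count is 455 − 404 + 35 = 86.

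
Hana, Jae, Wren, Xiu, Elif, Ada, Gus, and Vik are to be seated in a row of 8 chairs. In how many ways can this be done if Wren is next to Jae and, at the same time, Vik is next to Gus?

2880

Treat {Wren,Jae} as one block (2 orders) and {Vik,Gus} as another (2 orders).
That leaves 6 units to arrange: 2 × 2 × 6! = 4 × 720 = 2880.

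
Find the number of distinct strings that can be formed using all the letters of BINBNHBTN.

Letter multiplicities in BINBNHBTN: B×3, H×1, I×1, N×3, T×1.
The number of distinct arrangements is 9!/(3!·3!) = 362880/36 = 10080.

10080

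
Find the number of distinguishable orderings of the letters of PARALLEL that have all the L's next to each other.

360

Treat the 3 copies of L as a single block. The multiset to arrange is then {LLL, A, A, E, P, R}, 6 items in all.
That gives (6)!/(2!) = 360 arrangements.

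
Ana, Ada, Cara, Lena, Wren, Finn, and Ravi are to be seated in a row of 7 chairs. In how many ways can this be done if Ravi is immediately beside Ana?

1440

Treat {Ravi, Ana} as a single unit. There are 6 units to order, and the pair itself can be ordered 2 ways.
So the count is 2·(6)! = 1440.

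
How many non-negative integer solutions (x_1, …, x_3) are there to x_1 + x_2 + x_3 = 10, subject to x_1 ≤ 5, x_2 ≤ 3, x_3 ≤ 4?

Without the upper bounds there are C(12,2) = 66 ways to split 10 among 3 variables.
Subtract solutions that violate a single cap (substitute x_i' = x_i − (cap_i+1)): x_1 ≥ 6 gives C(6,2) = 15; x_2 ≥ 4 gives C(8,2) = 28; x_3 ≥ 5 gives C(7,2) = 21. Together 64.
Add back pairs where two caps are both exceeded: 1 + 0 + 3 = 4.
By inclusion–exclusion the count is 66 − 64 + 4 = 6.

6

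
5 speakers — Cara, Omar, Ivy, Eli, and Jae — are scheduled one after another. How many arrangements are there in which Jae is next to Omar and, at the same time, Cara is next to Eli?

Treat {Jae,Omar} as one block (2 orders) and {Cara,Eli} as another (2 orders).
That leaves 3 units to arrange: 2 × 2 × 3! = 4 × 6 = 24.

24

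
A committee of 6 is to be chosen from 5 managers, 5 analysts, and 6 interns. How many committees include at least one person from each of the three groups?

Unrestricted: C(16,6) = 8008 ways to pick any 6 of the 16.
Subtract selections that omit an entire group: no managers → C(11,6) = 462; no analysts → C(11,6) = 462; no interns → C(10,6) = 210.
Add back selections omitting two groups (i.e. drawn from a single group): C(5,6) + C(5,6) + C(6,6) = 1.
By inclusion–exclusion: 8008 − 1134 + 1 = 6875.

6875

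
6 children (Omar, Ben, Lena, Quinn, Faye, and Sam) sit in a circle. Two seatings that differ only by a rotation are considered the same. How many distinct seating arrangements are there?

Seat Omar anywhere (absorbing the rotational symmetry), then permute the other 5: (5)! = 120.

120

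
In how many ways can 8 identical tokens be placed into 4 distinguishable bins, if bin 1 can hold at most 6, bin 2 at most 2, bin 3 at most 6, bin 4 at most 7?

Without the upper bounds there are C(11,3) = 165 ways to split 8 among 4 bins.
Subtract solutions that violate a single cap (substitute x_i' = x_i − (cap_i+1)): x_1 ≥ 7 gives C(4,3) = 4; x_2 ≥ 3 gives C(8,3) = 56; x_3 ≥ 7 gives C(4,3) = 4; x_4 ≥ 8 gives C(3,3) = 1. Together 65.
No two caps can be exceeded simultaneously, so the pair terms are all 0.
By inclusion–exclusion the count is 165 − 65 + 0 = 100.

100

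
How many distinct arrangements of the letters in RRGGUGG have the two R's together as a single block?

Treat the 2 copies of R as a single block. The multiset to arrange is then {RR, G, G, G, G, U}, 6 items in all.
That gives (6)!/(4!) = 30 arrangements.

30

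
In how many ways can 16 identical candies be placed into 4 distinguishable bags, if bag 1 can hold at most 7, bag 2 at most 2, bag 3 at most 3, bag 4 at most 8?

30

Without the upper bounds there are C(19,3) = 969 ways to split 16 among 4 bags.
Subtract solutions that violate a single cap (substitute x_i' = x_i − (cap_i+1)): x_1 ≥ 8 gives C(11,3) = 165; x_2 ≥ 3 gives C(16,3) = 560; x_3 ≥ 4 gives C(15,3) = 455; x_4 ≥ 9 gives C(10,3) = 120. Together 1300.
Add back pairs where two caps are both exceeded: 56 + 35 + 0 + 220 + 35 + 20 = 366.
Subtract triples: 4 + 0 + 0 + 1 = 5.
By inclusion–exclusion the count is 969 − 1300 + 366 − 5 = 30.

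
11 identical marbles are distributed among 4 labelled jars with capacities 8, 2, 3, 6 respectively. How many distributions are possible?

Ignoring the caps, the number of non-negative solutions to x_1+…+x_4 = 11 is C(14,3) = 364.
Subtract solutions that violate a single cap (substitute x_i' = x_i − (cap_i+1)): x_1 ≥ 9 gives C(5,3) = 10; x_2 ≥ 3 gives C(11,3) = 165; x_3 ≥ 4 gives C(10,3) = 120; x_4 ≥ 7 gives C(7,3) = 35. Together 330.
Add back pairs where two caps are both exceeded: 0 + 0 + 0 + 35 + 4 + 1 = 40.
By inclusion–exclusion the count is 364 − 330 + 40 = 74.

74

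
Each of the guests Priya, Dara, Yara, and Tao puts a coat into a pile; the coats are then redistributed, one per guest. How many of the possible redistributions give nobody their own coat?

Count assignments avoiding every fixed point. For any j of the 4 guests fixed to their own coat, the other 4−j can be arranged in (4−j)! ways.
By inclusion–exclusion this is Σ_{j=0}^{4} (−1)^j C(4,j)·(4−j)!.
Computing: 24 − 24 + 12 − 4 + 1 = 9.

9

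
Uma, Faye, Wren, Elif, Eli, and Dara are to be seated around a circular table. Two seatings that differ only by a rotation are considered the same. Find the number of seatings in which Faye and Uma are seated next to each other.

Glue Faye and Uma into a block (2 internal orders). Seating 5 units around a circle gives (4)! arrangements.
So 2 × (4)! = 2 × 24 = 48.

48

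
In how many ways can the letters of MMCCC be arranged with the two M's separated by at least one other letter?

6

Total arrangements of MMCCC: 5!/(3!·2!) = 10.
If the two M's are adjacent, glue them into one block, leaving 4 items to arrange: (4)!/(3!) = 4 ways.
Hence 10 − 4 = 6.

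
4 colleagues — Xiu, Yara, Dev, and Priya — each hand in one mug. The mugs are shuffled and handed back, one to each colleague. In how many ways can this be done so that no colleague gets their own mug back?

Let Aᵢ be the assignments in which colleague i gets their own mug. We want the size of the complement of A₁∪…∪A_4.
By inclusion–exclusion this is Σ_{j=0}^{4} (−1)^j C(4,j)·(4−j)!.
Computing: 24 − 24 + 12 − 4 + 1 = 9.

9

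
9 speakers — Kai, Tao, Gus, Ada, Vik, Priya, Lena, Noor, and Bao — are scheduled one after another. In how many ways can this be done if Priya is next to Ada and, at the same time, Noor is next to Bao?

20160

Treat {Priya,Ada} as one block (2 orders) and {Noor,Bao} as another (2 orders).
That leaves 7 units to arrange: 2 × 2 × 7! = 4 × 5040 = 20160.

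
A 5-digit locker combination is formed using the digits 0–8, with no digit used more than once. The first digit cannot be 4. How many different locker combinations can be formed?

13440

The first digit has 9−1 = 8 choices (anything except 4).
The remaining 4 digits are filled from the other 8 symbols without repetition: 8 × 7 × 6 × 5 = 1680.
Total: 8 × 1680 = 13440.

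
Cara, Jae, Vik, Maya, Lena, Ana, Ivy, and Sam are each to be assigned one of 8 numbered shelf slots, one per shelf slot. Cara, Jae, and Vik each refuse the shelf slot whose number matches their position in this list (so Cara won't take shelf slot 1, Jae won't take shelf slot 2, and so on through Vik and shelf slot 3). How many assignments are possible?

Let Aᵢ (for i ∈ {1, 2, 3}) be the placements that put person i in their forbidden shelf slot. Any j of these fix j positions, leaving (8−j)! ways to fill the rest, and there are C(3,j) ways to pick which j.
By inclusion–exclusion, the number of valid placements is Σ_{j=0}^{3} (−1)^j C(3,j)·(8−j)!.
Computing: 40320 − 15120 + 2160 − 120 = 27240.

27240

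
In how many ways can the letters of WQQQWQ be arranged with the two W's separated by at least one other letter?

There are 6!/(4!·2!) = 15 arrangements of WQQQWQ in total.
If the two W's are adjacent, glue them into one block, leaving 5 items to arrange: (5)!/(4!) = 5 ways.
Hence 15 − 5 = 10.

10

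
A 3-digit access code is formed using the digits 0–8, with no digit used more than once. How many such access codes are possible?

504

This is a permutation of 3 out of 9: P(9,3) = 9!/6!.
That product is 9 × 8 × 7 = 504.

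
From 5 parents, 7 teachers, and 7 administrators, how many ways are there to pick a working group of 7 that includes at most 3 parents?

Split by how many parents are chosen (0 through 3).
Sum: C(5,0)·C(14,7) + C(5,1)·C(14,6) + C(5,2)·C(14,5) + C(5,3)·C(14,4) = 3432 + 15015 + 20020 + 10010 = 48477.

48477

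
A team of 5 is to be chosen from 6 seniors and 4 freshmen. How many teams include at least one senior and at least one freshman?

246

With no constraint there are C(10,5) = 252 possible selections.
Selections missing a whole group: no seniors → C(4,5) = 0; no freshmen → C(6,5) = 6.
Both groups omitted at once is impossible, so 252 − 6 = 246.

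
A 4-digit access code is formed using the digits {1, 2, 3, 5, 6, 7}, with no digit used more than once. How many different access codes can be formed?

360

With no repetition, fill the 4 digits in order: 6 choices, then 5, down to 3.
That product is 6 × 5 × 4 × 3 = 360.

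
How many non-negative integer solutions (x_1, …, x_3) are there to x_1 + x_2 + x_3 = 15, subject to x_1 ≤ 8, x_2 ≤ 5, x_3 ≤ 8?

By stars and bars, unrestricted non-negative solutions to x_1+…+x_3 = 15 number C(15+2,2) = 136.
Subtract solutions that violate a single cap (substitute x_i' = x_i − (cap_i+1)): x_1 ≥ 9 gives C(8,2) = 28; x_2 ≥ 6 gives C(11,2) = 55; x_3 ≥ 9 gives C(8,2) = 28. Together 111.
Add back pairs where two caps are both exceeded: 1 + 0 + 1 = 2.
By inclusion–exclusion the count is 136 − 111 + 2 = 27.

27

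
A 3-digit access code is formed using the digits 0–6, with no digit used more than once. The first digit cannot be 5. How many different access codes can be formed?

180

The first digit has 7−1 = 6 choices (anything except 5).
The remaining 2 digits are filled from the other 6 symbols without repetition: 6 × 5 = 30.
Total: 6 × 30 = 180.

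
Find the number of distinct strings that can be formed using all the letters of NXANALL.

630

NXANALL has 7 letters with A appearing twice, L appearing twice, and N appearing twice.
The number of distinct arrangements is 7!/(2!·2!·2!) = 5040/8 = 630.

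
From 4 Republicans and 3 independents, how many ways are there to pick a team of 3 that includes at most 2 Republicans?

31

Split by how many Republicans are chosen (0 through 2).
Sum: C(4,0)·C(3,3) + C(4,1)·C(3,2) + C(4,2)·C(3,1) = 1 + 12 + 18 = 31.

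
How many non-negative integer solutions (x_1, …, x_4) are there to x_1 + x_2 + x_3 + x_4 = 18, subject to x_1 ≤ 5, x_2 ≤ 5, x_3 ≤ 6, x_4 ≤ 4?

10

By stars and bars, unrestricted non-negative solutions to x_1+…+x_4 = 18 number C(18+3,3) = 1330.
Subtract solutions that violate a single cap (substitute x_i' = x_i − (cap_i+1)): x_1 ≥ 6 gives C(15,3) = 455; x_2 ≥ 6 gives C(15,3) = 455; x_3 ≥ 7 gives C(14,3) = 364; x_4 ≥ 5 gives C(16,3) = 560. Together 1834.
Add back pairs where two caps are both exceeded: 84 + 56 + 120 + 56 + 120 + 84 = 520.
Subtract triples: 0 + 4 + 1 + 1 = 6.
By inclusion–exclusion the count is 1330 − 1834 + 520 − 6 = 10.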